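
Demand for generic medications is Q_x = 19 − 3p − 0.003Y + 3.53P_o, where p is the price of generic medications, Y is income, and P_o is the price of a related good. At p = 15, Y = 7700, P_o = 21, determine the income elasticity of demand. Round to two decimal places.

Q_x = 19 − 3(15) − 0.003(7700) + 3.53(21) = 19 − 45 − 23.1 + 74.13 = 25.03.
∂Q_x/∂Y = −0.003, so E_I = -0.003·(7700/25.03) ≈ -0.92.
E_I < 0: inferior good.

-0.92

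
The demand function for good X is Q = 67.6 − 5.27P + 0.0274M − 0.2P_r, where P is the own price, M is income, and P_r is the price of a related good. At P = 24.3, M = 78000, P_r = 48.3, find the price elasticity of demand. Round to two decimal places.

-0.06

Substituting, Q = 67.6 − 5.27(24.3) + 0.0274(78000) − 0.2(48.3) = 67.6 − 128.061 + 2137.2 − 9.66 = 2067.079.
∂Q/∂P = −5.27, so E_p = (−5.27)·(24.3/2067.079) ≈ -0.06.
|E_p| < 1: demand is inelastic.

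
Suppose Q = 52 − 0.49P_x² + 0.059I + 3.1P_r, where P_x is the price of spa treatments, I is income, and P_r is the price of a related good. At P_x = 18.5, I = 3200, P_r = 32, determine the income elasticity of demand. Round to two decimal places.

1.10

Q = 52 − 0.49(18.5)² + 0.059(3200) + 3.1(32) = 52 − 167.7025 + 188.8 + 99.2 = 172.2975.
∂Q/∂I = +0.059, so E_I = 0.059·(3200/172.2975) ≈ 1.10.
E_I > 1: normal good (luxury).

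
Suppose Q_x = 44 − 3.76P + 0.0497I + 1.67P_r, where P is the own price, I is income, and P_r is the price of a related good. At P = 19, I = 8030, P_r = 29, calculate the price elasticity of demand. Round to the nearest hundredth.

-0.17

At the given point, Q_x = 44 − 3.76(19) + 0.0497(8030) + 1.67(29) = 44 − 71.44 + 399.091 + 48.43 = 420.081.
∂Q_x/∂P = −3.76, so E_p = (−3.76)·(19/420.081) ≈ -0.17.
|E_p| < 1: demand is inelastic.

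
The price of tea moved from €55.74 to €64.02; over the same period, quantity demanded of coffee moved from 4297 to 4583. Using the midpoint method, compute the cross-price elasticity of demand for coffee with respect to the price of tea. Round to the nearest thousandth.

%ΔQ_x = (4583 − 4297)/[(4297+4583)/2] = 286/4440 ≈ 0.0644.
%ΔP_y = (64.02 − 55.74)/[(55.74+64.02)/2] ≈ 0.1383.
E_xy = 0.0644/0.1383 ≈ 0.466.
E_xy > 0, so coffee and tea are substitutes.

0.466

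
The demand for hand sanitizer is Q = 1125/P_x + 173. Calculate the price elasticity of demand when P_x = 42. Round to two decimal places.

At P_x = 42, Q = 199.7857.
dQ/dP_x = −1125/P_x² = −0.6378.
Point elasticity E = (dQ/dP_x)·(P_x/Q) = -0.6378 × 42/199.7857 ≈ -0.13.
|E| < 1, so demand is inelastic at this price.

-0.13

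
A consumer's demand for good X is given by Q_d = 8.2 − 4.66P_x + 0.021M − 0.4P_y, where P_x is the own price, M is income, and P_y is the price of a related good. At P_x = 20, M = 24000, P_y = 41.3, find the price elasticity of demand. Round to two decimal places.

-0.23

At the given point, Q_d = 8.2 − 4.66(20) + 0.021(24000) − 0.4(41.3) = 8.2 − 93.2 + 504 − 16.52 = 402.48.
∂Q_d/∂P_x = −4.66, so E_p = (−4.66)·(20/402.48) ≈ -0.23.
|E_p| < 1: demand is inelastic.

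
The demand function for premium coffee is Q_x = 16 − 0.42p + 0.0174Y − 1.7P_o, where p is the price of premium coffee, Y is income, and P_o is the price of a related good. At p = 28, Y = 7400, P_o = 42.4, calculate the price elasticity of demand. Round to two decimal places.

-0.19

Q_x = 16 − 0.42(28) + 0.0174(7400) − 1.7(42.4) = 16 − 11.76 + 128.76 − 72.08 = 60.92.
∂Q_x/∂p = −0.42, so E_p = (−0.42)·(28/60.92) ≈ -0.19.
|E_p| < 1: demand is inelastic.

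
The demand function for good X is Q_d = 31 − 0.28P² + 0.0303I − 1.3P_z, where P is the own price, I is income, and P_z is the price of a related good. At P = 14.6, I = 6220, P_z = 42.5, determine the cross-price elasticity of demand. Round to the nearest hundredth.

Substituting, Q_d = 31 − 0.28(14.6)² + 0.0303(6220) − 1.3(42.5) = 31 − 59.6848 + 188.466 − 55.25 = 104.5312.
∂Q_d/∂P_z = −1.3, so E_xy = -1.3·(42.5/104.5312) ≈ -0.53.
E_xy < 0: the goods are complements.

-0.53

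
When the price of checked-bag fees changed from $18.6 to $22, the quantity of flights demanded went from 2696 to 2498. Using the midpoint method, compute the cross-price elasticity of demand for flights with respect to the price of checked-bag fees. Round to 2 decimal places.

-0.46

%ΔQ_x = (2498 − 2696)/[(2696+2498)/2] = -198/2597 ≈ -0.0762.
%ΔP_y = (22 − 18.6)/[(18.6+22)/2] ≈ 0.1675.
E_xy = -0.0762/0.1675 ≈ -0.46.
E_xy < 0, so flights and checked-bag fees are complements.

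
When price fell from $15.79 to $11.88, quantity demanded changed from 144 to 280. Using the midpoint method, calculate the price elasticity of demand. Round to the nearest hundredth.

-2.27

%Δq = (280 − 144)/[(144 + 280)/2] = 136/212 ≈ 0.6415.
%Δp = (11.88 − 15.79)/[(15.79 + 11.88)/2] = -3.91/13.835 ≈ -0.2826.
Arc elasticity E = %Δq/%Δp ≈ 0.6415/-0.2826 ≈ -2.27.
|E| > 1: demand is elastic over this range.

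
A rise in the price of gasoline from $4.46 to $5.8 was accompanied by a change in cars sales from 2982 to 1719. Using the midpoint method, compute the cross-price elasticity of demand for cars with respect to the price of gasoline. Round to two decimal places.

%ΔQ_x = (1719 − 2982)/[(2982+1719)/2] = -1263/2350.5 ≈ -0.5373.
%ΔP_y = (5.8 − 4.46)/[(4.46+5.8)/2] ≈ 0.2612.
E_xy = -0.5373/0.2612 ≈ -2.06.
E_xy < 0, so cars and gasoline are complements.

-2.06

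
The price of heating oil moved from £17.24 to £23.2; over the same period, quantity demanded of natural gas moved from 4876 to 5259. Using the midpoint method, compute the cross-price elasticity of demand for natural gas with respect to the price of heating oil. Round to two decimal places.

0.26

%ΔQ_x = (5259 − 4876)/[(4876+5259)/2] = 383/5067.5 ≈ 0.0756.
%ΔP_y = (23.2 − 17.24)/[(17.24+23.2)/2] ≈ 0.2948.
E_xy = 0.0756/0.2948 ≈ 0.26.
E_xy > 0, so natural gas and heating oil are substitutes.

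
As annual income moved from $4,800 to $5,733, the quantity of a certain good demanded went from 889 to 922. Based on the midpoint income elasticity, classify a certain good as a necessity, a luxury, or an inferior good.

%ΔQ = (922 − 889)/[(889+922)/2] = 33/905.5 ≈ 0.0364.
%ΔI = (5,733 − 4,800)/[(4,800+5,733)/2] = 933/5266.5 ≈ 0.1772.
E_I = %ΔQ/%ΔI ≈ 0.206.
E_I ∈ (0,1): normal good (necessity).

necessity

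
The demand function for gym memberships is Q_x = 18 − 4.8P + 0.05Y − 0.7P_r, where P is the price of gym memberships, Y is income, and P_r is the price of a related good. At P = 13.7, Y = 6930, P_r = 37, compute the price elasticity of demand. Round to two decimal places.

Q_x = 18 − 4.8(13.7) + 0.05(6930) − 0.7(37) = 18 − 65.76 + 346.5 − 25.9 = 272.84.
∂Q_x/∂P = −4.8, so E_p = (−4.8)·(13.7/272.84) ≈ -0.24.
|E_p| < 1: demand is inelastic.

-0.24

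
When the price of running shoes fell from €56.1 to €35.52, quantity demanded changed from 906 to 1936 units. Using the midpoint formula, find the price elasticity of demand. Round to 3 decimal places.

%ΔQ = (1936 − 906)/[(906 + 1936)/2] = 1030/1421 ≈ 0.7248.
%Δp = (35.52 − 56.1)/[(56.1 + 35.52)/2] = -20.58/45.81 ≈ -0.4492.
Arc elasticity E = %ΔQ/%Δp ≈ 0.7248/-0.4492 ≈ -1.613.
|E| > 1: demand is elastic over this range.

-1.613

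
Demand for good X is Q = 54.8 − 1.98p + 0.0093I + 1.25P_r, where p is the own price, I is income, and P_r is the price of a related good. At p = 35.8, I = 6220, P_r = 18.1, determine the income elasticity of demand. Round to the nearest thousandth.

0.898

First evaluate Q: 54.8 − 1.98(35.8) + 0.0093(6220) + 1.25(18.1) = 54.8 − 70.884 + 57.846 + 22.625 = 64.387.
∂Q/∂I = +0.0093, so E_I = 0.0093·(6220/64.387) ≈ 0.898.
E_I ∈ (0,1): normal good (necessity).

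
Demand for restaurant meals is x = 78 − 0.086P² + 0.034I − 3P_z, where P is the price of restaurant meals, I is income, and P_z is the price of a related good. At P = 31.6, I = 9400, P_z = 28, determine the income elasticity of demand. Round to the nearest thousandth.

At the given point, x = 78 − 0.086(31.6)² + 0.034(9400) − 3(28) = 78 − 85.8762 + 319.6 − 84 = 227.7238.
∂x/∂I = +0.034, so E_I = 0.034·(9400/227.7238) ≈ 1.403.
E_I > 1: normal good (luxury).

1.403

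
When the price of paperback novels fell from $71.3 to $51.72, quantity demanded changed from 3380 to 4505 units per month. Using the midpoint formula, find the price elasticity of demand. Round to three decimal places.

%Δq = (4505 − 3380)/[(3380 + 4505)/2] = 1125/3942.5 ≈ 0.2854.
%Δp = (51.72 − 71.3)/[(71.3 + 51.72)/2] = -19.58/61.51 ≈ -0.3183.
Arc elasticity E = %Δq/%Δp ≈ 0.2854/-0.3183 ≈ -0.896.
|E| < 1: demand is inelastic over this range.

-0.896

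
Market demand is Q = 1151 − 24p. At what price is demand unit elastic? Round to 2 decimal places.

23.98

For linear demand Q = a − bp, E = −bp/(a − bp). |E| = 1 ⇒ bp = a − bp ⇒ p = a/(2b).
p = 1151/(2·24) ≈ 23.98.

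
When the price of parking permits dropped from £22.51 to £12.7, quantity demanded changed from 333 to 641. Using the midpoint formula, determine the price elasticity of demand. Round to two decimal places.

-1.13

%ΔQ = (641 − 333)/[(333 + 641)/2] = 308/487 ≈ 0.6324.
%ΔP = (12.7 − 22.51)/[(22.51 + 12.7)/2] = -9.81/17.605 ≈ -0.5572.
Arc elasticity E = %ΔQ/%ΔP ≈ 0.6324/-0.5572 ≈ -1.13.
|E| > 1: demand is elastic over this range.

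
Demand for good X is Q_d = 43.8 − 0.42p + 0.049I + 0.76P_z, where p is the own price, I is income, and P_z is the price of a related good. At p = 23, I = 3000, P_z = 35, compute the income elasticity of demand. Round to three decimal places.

0.708

Substituting, Q_d = 43.8 − 0.42(23) + 0.049(3000) + 0.76(35) = 43.8 − 9.66 + 147 + 26.6 = 207.74.
∂Q_d/∂I = +0.049, so E_I = 0.049·(3000/207.74) ≈ 0.708.
E_I ∈ (0,1): normal good (necessity).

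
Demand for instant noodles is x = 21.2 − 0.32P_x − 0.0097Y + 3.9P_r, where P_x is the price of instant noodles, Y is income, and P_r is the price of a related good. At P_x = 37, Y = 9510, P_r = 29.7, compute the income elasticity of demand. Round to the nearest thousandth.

Substituting, x = 21.2 − 0.32(37) − 0.0097(9510) + 3.9(29.7) = 21.2 − 11.84 − 92.247 + 115.83 = 32.943.
∂x/∂Y = −0.0097, so E_I = -0.0097·(9510/32.943) ≈ -2.800.
E_I < 0: inferior good.

-2.800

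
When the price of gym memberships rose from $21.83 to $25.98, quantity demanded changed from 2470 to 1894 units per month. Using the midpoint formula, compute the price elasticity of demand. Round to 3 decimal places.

%ΔQ = (1894 − 2470)/[(2470 + 1894)/2] = -576/2182 ≈ -0.2640.
%Δp = (25.98 − 21.83)/[(21.83 + 25.98)/2] = 4.15/23.905 ≈ 0.1736.
Arc elasticity E = %ΔQ/%Δp ≈ -0.2640/0.1736 ≈ -1.521.
|E| > 1: demand is elastic over this range.

-1.521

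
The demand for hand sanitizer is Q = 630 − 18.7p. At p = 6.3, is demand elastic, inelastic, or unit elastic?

At p = 6.3, Q = 512.19.
dQ/dp = −18.7.
Point elasticity E = (dQ/dp)·(p/Q) = -18.7 × 6.3/512.19 ≈ -0.230.
|E| ≈ 0.230 < 1, so demand is inelastic.

inelastic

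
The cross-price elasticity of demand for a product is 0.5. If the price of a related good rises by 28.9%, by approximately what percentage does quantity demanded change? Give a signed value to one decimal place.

14.5

%ΔQ ≈ E × %ΔP_y = (0.5) × (28.9%) ≈ 14.5%.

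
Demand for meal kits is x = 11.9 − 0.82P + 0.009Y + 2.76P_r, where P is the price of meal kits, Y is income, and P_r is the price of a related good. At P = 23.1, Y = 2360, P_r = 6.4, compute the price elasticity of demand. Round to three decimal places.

x = 11.9 − 0.82(23.1) + 0.009(2360) + 2.76(6.4) = 11.9 − 18.942 + 21.24 + 17.664 = 31.862.
∂x/∂P = −0.82, so E_p = (−0.82)·(23.1/31.862) ≈ -0.595.
|E_p| < 1: demand is inelastic.

-0.595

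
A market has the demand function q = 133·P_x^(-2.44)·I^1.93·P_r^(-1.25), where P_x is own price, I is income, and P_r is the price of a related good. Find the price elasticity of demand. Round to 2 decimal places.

-2.44

For a Cobb–Douglas (constant-elasticity) form q = A·P_x^α·…, the elasticity with respect to P_x equals the exponent α at every point.
Here the exponent on P_x is -2.44, so the price elasticity of demand is -2.44.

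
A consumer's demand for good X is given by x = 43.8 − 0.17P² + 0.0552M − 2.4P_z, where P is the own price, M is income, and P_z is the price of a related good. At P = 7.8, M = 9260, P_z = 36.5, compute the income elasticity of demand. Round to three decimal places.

At the given point, x = 43.8 − 0.17(7.8)² + 0.0552(9260) − 2.4(36.5) = 43.8 − 10.3428 + 511.152 − 87.6 = 457.0092.
∂x/∂M = +0.0552, so E_I = 0.0552·(9260/457.0092) ≈ 1.118.
E_I > 1: normal good (luxury).

1.118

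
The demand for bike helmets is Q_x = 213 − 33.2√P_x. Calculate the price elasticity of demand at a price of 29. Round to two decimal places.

-2.61

At P_x = 29, Q_x = 34.2125.
dQ_x/dP_x = −33.2/(2√P_x) = −33.2/(2·5.3852).
Point elasticity E = (dQ_x/dP_x)·(P_x/Q_x) = -3.0825 × 29/34.2125 ≈ -2.61.
|E| > 1, so demand is elastic at this price.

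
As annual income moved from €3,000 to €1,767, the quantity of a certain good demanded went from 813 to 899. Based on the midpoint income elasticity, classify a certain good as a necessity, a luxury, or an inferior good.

inferior

%ΔQ = (899 − 813)/[(813+899)/2] = 86/856 ≈ 0.1005.
%ΔI = (1,767 − 3,000)/[(3,000+1,767)/2] = -1233/2383.5 ≈ -0.5173.
E_I = %ΔQ/%ΔI ≈ -0.194.
E_I < 0: inferior good.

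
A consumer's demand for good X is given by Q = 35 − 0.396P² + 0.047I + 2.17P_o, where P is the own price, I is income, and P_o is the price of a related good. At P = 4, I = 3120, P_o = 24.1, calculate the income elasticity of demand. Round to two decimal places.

0.64

Substituting, Q = 35 − 0.396(4)² + 0.047(3120) + 2.17(24.1) = 35 − 6.336 + 146.64 + 52.297 = 227.601.
∂Q/∂I = +0.047, so E_I = 0.047·(3120/227.601) ≈ 0.64.
E_I ∈ (0,1): normal good (necessity).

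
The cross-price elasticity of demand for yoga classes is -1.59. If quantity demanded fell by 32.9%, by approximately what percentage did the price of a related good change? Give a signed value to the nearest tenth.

%ΔQ ≈ E × %ΔP_y ⇒ %ΔP_y = %ΔQ / E = (-32.9%)/(-1.59) ≈ 20.7%.

20.7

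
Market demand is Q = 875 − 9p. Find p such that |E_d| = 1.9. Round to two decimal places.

63.70

Set −bp/(a − bp) = −1.9 ⇒ bp = 1.9(a − bp) ⇒ bp(1+1.9) = 1.9·a.
p = 1.9·875/(9·2.9) ≈ 63.70.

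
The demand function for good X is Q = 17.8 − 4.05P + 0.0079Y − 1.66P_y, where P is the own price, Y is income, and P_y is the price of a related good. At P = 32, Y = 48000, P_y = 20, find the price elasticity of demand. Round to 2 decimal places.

-0.55

Evaluating quantity at (P, Y, P_y) gives Q = 17.8 − 4.05(32) + 0.0079(48000) − 1.66(20) = 17.8 − 129.6 + 379.2 − 33.2 = 234.2.
∂Q/∂P = −4.05, so E_p = (−4.05)·(32/234.2) ≈ -0.55.
|E_p| < 1: demand is inelastic.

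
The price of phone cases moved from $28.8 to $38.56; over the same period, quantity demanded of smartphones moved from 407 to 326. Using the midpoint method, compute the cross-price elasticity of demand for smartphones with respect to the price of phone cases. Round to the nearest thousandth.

%ΔQ_x = (326 − 407)/[(407+326)/2] = -81/366.5 ≈ -0.2210.
%ΔP_y = (38.56 − 28.8)/[(28.8+38.56)/2] ≈ 0.2898.
E_xy = -0.2210/0.2898 ≈ -0.763.
E_xy < 0, so smartphones and phone cases are complements.

-0.763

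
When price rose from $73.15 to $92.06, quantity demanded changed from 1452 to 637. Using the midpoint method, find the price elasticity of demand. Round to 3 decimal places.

%ΔQ = (637 − 1452)/[(1452 + 637)/2] = -815/1044.5 ≈ -0.7803.
%ΔP = (92.06 − 73.15)/[(73.15 + 92.06)/2] = 18.91/82.605 ≈ 0.2289.
Arc elasticity E = %ΔQ/%ΔP ≈ -0.7803/0.2289 ≈ -3.409.
|E| > 1: demand is elastic over this range.

-3.409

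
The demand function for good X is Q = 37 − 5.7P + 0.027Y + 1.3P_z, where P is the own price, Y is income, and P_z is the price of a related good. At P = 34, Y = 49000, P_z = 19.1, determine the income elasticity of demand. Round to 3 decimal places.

1.111

Substituting, Q = 37 − 5.7(34) + 0.027(49000) + 1.3(19.1) = 37 − 193.8 + 1323 + 24.83 = 1191.03.
∂Q/∂Y = +0.027, so E_I = 0.027·(49000/1191.03) ≈ 1.111.
E_I > 1: normal good (luxury).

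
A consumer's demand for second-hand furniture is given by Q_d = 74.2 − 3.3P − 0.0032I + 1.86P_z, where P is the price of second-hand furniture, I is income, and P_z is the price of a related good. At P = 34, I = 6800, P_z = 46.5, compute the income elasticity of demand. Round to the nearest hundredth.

At the given point, Q_d = 74.2 − 3.3(34) − 0.0032(6800) + 1.86(46.5) = 74.2 − 112.2 − 21.76 + 86.49 = 26.73.
∂Q_d/∂I = −0.0032, so E_I = -0.0032·(6800/26.73) ≈ -0.81.
E_I < 0: inferior good.

-0.81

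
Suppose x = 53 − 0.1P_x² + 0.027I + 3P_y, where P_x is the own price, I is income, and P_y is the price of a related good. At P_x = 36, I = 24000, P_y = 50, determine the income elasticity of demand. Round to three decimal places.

0.898

x = 53 − 0.1(36)² + 0.027(24000) + 3(50) = 53 − 129.6 + 648 + 150 = 721.4.
∂x/∂I = +0.027, so E_I = 0.027·(24000/721.4) ≈ 0.898.
E_I ∈ (0,1): normal good (necessity).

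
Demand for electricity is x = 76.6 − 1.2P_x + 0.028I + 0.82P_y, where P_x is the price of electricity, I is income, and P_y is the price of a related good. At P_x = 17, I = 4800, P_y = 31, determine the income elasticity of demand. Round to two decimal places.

At the given point, x = 76.6 − 1.2(17) + 0.028(4800) + 0.82(31) = 76.6 − 20.4 + 134.4 + 25.42 = 216.02.
∂x/∂I = +0.028, so E_I = 0.028·(4800/216.02) ≈ 0.62.
E_I ∈ (0,1): normal good (necessity).

0.62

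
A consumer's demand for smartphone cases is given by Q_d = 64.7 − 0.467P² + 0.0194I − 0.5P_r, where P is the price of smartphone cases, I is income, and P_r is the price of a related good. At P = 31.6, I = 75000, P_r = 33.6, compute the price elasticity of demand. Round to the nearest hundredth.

Substituting, Q_d = 64.7 − 0.467(31.6)² + 0.0194(75000) − 0.5(33.6) = 64.7 − 466.3275 + 1455 − 16.8 = 1036.5725.
∂Q_d/∂P = −2·0.467·P = -29.5144, so E_p = -29.5144·(31.6/1036.5725) ≈ -0.90.
|E_p| < 1: demand is inelastic.

-0.90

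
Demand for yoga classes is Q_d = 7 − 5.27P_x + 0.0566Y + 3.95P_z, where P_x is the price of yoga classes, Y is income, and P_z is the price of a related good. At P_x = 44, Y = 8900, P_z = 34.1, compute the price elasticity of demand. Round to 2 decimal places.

Q_d = 7 − 5.27(44) + 0.0566(8900) + 3.95(34.1) = 7 − 231.88 + 503.74 + 134.695 = 413.555.
∂Q_d/∂P_x = −5.27, so E_p = (−5.27)·(44/413.555) ≈ -0.56.
|E_p| < 1: demand is inelastic.

-0.56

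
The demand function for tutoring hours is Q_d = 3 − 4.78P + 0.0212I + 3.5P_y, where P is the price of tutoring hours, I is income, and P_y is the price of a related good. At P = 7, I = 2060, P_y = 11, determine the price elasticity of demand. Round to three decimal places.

Substituting, Q_d = 3 − 4.78(7) + 0.0212(2060) + 3.5(11) = 3 − 33.46 + 43.672 + 38.5 = 51.712.
∂Q_d/∂P = −4.78, so E_p = (−4.78)·(7/51.712) ≈ -0.647.
|E_p| < 1: demand is inelastic.

-0.647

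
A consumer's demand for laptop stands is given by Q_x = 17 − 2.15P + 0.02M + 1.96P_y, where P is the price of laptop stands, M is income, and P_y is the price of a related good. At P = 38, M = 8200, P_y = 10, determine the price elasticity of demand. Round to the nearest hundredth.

Q_x = 17 − 2.15(38) + 0.02(8200) + 1.96(10) = 17 − 81.7 + 164 + 19.6 = 118.9.
∂Q_x/∂P = −2.15, so E_p = (−2.15)·(38/118.9) ≈ -0.69.
|E_p| < 1: demand is inelastic.

-0.69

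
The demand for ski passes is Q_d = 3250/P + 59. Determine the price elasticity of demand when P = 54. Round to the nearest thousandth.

-0.505

At P = 54, Q_d = 119.1852.
dQ_d/dP = −3250/P² = −1.1145.
Point elasticity E = (dQ_d/dP)·(P/Q_d) = -1.1145 × 54/119.1852 ≈ -0.505.
|E| < 1, so demand is inelastic at this price.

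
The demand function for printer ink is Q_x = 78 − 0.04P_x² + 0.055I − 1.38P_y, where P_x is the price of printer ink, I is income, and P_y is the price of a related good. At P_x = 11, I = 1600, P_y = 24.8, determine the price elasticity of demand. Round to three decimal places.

At the given point, Q_x = 78 − 0.04(11)² + 0.055(1600) − 1.38(24.8) = 78 − 4.84 + 88 − 34.224 = 126.936.
∂Q_x/∂P_x = −2·0.04·P_x = -0.88, so E_p = -0.88·(11/126.936) ≈ -0.076.
|E_p| < 1: demand is inelastic.

-0.076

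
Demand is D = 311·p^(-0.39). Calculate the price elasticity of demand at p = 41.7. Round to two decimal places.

-0.39

For a Cobb–Douglas (constant-elasticity) form D = A·p^α·…, the elasticity with respect to p equals the exponent α at every point.
Here the exponent on p is -0.39, so the price elasticity of demand is -0.39.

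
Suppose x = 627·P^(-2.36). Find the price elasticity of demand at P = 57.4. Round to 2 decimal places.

-2.36

For a Cobb–Douglas (constant-elasticity) form x = A·P^α·…, the elasticity with respect to P equals the exponent α at every point.
Here the exponent on P is -2.36, so the price elasticity of demand is -2.36.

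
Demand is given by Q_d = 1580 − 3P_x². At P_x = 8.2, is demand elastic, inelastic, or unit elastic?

At P_x = 8.2, Q_d = 1378.28.
dQ_d/dP_x = −2·3·P_x = −49.2.
Point elasticity E = (dQ_d/dP_x)·(P_x/Q_d) = -49.2 × 8.2/1378.28 ≈ -0.293.
|E| ≈ 0.293 < 1, so demand is inelastic.

inelastic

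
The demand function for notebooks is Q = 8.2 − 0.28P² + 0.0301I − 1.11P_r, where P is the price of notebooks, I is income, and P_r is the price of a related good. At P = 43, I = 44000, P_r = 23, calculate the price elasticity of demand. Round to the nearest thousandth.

At the given point, Q = 8.2 − 0.28(43)² + 0.0301(44000) − 1.11(23) = 8.2 − 517.72 + 1324.4 − 25.53 = 789.35.
∂Q/∂P = −2·0.28·P = -24.08, so E_p = -24.08·(43/789.35) ≈ -1.312.
|E_p| > 1: demand is elastic.

-1.312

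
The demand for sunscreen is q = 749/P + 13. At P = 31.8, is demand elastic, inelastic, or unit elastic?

At P = 31.8, q = 36.5535.
dq/dP = −749/P² = −0.7407.
Point elasticity E = (dq/dP)·(P/q) = -0.7407 × 31.8/36.5535 ≈ -0.644.
|E| ≈ 0.644 < 1, so demand is inelastic.

inelastic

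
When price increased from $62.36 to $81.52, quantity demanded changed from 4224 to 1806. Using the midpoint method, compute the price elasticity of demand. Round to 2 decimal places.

%Δq = (1806 − 4224)/[(4224 + 1806)/2] = -2418/3015 ≈ -0.8020.
%Δp = (81.52 − 62.36)/[(62.36 + 81.52)/2] = 19.16/71.94 ≈ 0.2663.
Arc elasticity E = %Δq/%Δp ≈ -0.8020/0.2663 ≈ -3.01.
|E| > 1: demand is elastic over this range.

-3.01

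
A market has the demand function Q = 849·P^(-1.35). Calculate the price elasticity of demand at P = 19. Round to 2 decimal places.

For a Cobb–Douglas (constant-elasticity) form Q = A·P^α·…, the elasticity with respect to P equals the exponent α at every point.
Here the exponent on P is -1.35, so the price elasticity of demand is -1.35.

-1.35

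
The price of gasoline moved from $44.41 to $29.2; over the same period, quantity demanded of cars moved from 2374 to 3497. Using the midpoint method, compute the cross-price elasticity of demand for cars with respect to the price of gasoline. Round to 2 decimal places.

%ΔQ_x = (3497 − 2374)/[(2374+3497)/2] = 1123/2935.5 ≈ 0.3826.
%ΔP_y = (29.2 − 44.41)/[(44.41+29.2)/2] ≈ -0.4133.
E_xy = 0.3826/-0.4133 ≈ -0.93.
E_xy < 0, so cars and gasoline are complements.

-0.93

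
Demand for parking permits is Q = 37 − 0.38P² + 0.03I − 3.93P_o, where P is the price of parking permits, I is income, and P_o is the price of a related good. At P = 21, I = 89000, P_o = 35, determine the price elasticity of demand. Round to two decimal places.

First evaluate Q: 37 − 0.38(21)² + 0.03(89000) − 3.93(35) = 37 − 167.58 + 2670 − 137.55 = 2401.87.
∂Q/∂P = −2·0.38·P = -15.96, so E_p = -15.96·(21/2401.87) ≈ -0.14.
|E_p| < 1: demand is inelastic.

-0.14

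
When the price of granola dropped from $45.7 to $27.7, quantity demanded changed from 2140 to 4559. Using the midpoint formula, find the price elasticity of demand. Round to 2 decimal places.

-1.47

%Δq = (4559 − 2140)/[(2140 + 4559)/2] = 2419/3349.5 ≈ 0.7222.
%Δp = (27.7 − 45.7)/[(45.7 + 27.7)/2] = -18/36.7 ≈ -0.4905.
Arc elasticity E = %Δq/%Δp ≈ 0.7222/-0.4905 ≈ -1.47.
|E| > 1: demand is elastic over this range.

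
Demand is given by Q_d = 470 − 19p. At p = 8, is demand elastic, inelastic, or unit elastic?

inelastic

At p = 8, Q_d = 318.
dQ_d/dp = −19.
Point elasticity E = (dQ_d/dp)·(p/Q_d) = -19 × 8/318 ≈ -0.478.
|E| ≈ 0.478 < 1, so demand is inelastic.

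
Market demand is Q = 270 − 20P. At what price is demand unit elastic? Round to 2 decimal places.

For linear demand Q = a − bP, E = −bP/(a − bP). |E| = 1 ⇒ bP = a − bP ⇒ P = a/(2b).
P = 270/(2·20) = 6.75.

6.75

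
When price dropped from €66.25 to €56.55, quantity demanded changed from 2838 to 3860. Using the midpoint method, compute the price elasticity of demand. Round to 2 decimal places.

%Δq = (3860 − 2838)/[(2838 + 3860)/2] = 1022/3349 ≈ 0.3052.
%Δp = (56.55 − 66.25)/[(66.25 + 56.55)/2] = -9.7/61.4 ≈ -0.1580.
Arc elasticity E = %Δq/%Δp ≈ 0.3052/-0.1580 ≈ -1.93.
|E| > 1: demand is elastic over this range.

-1.93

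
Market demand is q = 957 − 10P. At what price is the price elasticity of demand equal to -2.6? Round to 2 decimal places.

69.12

Set −bP/(a − bP) = −2.6 ⇒ bP = 2.6(a − bP) ⇒ bP(1+2.6) = 2.6·a.
P = 2.6·957/(10·3.6) ≈ 69.12.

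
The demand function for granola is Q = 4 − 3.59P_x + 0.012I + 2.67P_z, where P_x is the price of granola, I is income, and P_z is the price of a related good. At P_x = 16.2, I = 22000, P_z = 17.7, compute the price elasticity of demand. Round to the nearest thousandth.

-0.226

Evaluating quantity at (P_x, I, P_z) gives Q = 4 − 3.59(16.2) + 0.012(22000) + 2.67(17.7) = 4 − 58.158 + 264 + 47.259 = 257.101.
∂Q/∂P_x = −3.59, so E_p = (−3.59)·(16.2/257.101) ≈ -0.226.
|E_p| < 1: demand is inelastic.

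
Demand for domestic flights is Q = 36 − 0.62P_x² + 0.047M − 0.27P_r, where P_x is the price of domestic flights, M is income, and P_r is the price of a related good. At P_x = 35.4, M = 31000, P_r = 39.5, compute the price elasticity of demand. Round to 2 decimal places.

-2.20

At the given point, Q = 36 − 0.62(35.4)² + 0.047(31000) − 0.27(39.5) = 36 − 776.9592 + 1457 − 10.665 = 705.3758.
∂Q/∂P_x = −2·0.62·P_x = -43.896, so E_p = -43.896·(35.4/705.3758) ≈ -2.20.
|E_p| > 1: demand is elastic.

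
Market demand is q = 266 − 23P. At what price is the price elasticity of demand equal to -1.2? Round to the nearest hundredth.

Set −bP/(a − bP) = −1.2 ⇒ bP = 1.2(a − bP) ⇒ bP(1+1.2) = 1.2·a.
P = 1.2·266/(23·2.2) ≈ 6.31.

6.31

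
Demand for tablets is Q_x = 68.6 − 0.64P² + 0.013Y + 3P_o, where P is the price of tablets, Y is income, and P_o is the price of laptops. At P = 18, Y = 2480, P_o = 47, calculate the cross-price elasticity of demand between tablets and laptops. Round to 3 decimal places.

4.089

At the given point, Q_x = 68.6 − 0.64(18)² + 0.013(2480) + 3(47) = 68.6 − 207.36 + 32.24 + 141 = 34.48.
∂Q_x/∂P_o = +3, so E_xy = 3·(47/34.48) ≈ 4.089.
E_xy > 0: the goods are substitutes.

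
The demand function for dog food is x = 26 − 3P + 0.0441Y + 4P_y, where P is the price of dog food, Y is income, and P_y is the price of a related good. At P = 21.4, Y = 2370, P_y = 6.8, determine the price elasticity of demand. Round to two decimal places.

First evaluate x: 26 − 3(21.4) + 0.0441(2370) + 4(6.8) = 26 − 64.2 + 104.517 + 27.2 = 93.517.
∂x/∂P = −3, so E_p = (−3)·(21.4/93.517) ≈ -0.69.
|E_p| < 1: demand is inelastic.

-0.69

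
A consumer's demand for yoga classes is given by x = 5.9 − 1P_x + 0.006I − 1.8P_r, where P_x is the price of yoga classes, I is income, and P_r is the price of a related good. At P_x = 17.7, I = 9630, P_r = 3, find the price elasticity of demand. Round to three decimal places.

-0.436

Substituting, x = 5.9 − 1(17.7) + 0.006(9630) − 1.8(3) = 5.9 − 17.7 + 57.78 − 5.4 = 40.58.
∂x/∂P_x = −1, so E_p = (−1)·(17.7/40.58) ≈ -0.436.
|E_p| < 1: demand is inelastic.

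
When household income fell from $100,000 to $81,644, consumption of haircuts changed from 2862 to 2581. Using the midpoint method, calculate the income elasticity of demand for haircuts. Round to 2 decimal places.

%ΔQ = (2581 − 2862)/[(2862+2581)/2] = -281/2721.5 ≈ -0.1033.
%ΔI = (81,644 − 100,000)/[(100,000+81,644)/2] = -18356/90822 ≈ -0.2021.
E_I = %ΔQ/%ΔI ≈ 0.51.
E_I ∈ (0,1): normal good (necessity).

0.51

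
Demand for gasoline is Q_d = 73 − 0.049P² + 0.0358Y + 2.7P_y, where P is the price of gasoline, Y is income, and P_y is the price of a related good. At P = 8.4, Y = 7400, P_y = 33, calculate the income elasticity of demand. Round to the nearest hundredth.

Q_d = 73 − 0.049(8.4)² + 0.0358(7400) + 2.7(33) = 73 − 3.4574 + 264.92 + 89.1 = 423.5626.
∂Q_d/∂Y = +0.0358, so E_I = 0.0358·(7400/423.5626) ≈ 0.63.
E_I ∈ (0,1): normal good (necessity).

0.63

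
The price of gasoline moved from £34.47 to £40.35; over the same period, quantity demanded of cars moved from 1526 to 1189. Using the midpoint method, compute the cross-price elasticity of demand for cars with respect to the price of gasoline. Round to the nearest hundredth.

-1.58

%ΔQ_x = (1189 − 1526)/[(1526+1189)/2] = -337/1357.5 ≈ -0.2483.
%ΔP_y = (40.35 − 34.47)/[(34.47+40.35)/2] ≈ 0.1572.
E_xy = -0.2483/0.1572 ≈ -1.58.
E_xy < 0, so cars and gasoline are complements.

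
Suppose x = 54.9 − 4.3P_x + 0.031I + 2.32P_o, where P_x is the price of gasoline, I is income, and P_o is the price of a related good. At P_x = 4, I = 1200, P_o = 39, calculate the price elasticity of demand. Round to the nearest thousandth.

-0.104

x = 54.9 − 4.3(4) + 0.031(1200) + 2.32(39) = 54.9 − 17.2 + 37.2 + 90.48 = 165.38.
∂x/∂P_x = −4.3, so E_p = (−4.3)·(4/165.38) ≈ -0.104.
|E_p| < 1: demand is inelastic.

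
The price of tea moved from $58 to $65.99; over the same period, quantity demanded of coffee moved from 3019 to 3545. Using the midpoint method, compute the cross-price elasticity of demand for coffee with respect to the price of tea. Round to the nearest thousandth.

1.244

%ΔQ_x = (3545 − 3019)/[(3019+3545)/2] = 526/3282 ≈ 0.1603.
%ΔP_y = (65.99 − 58)/[(58+65.99)/2] ≈ 0.1289.
E_xy = 0.1603/0.1289 ≈ 1.244.
E_xy > 0, so coffee and tea are substitutes.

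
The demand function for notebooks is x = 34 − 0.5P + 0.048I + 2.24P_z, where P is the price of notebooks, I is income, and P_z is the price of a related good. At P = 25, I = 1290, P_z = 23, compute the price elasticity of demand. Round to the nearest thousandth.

At the given point, x = 34 − 0.5(25) + 0.048(1290) + 2.24(23) = 34 − 12.5 + 61.92 + 51.52 = 134.94.
∂x/∂P = −0.5, so E_p = (−0.5)·(25/134.94) ≈ -0.093.
|E_p| < 1: demand is inelastic.

-0.093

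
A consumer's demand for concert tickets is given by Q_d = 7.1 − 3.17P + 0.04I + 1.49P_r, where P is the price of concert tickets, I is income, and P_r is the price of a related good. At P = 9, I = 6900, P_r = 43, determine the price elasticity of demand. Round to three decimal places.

-0.090

Q_d = 7.1 − 3.17(9) + 0.04(6900) + 1.49(43) = 7.1 − 28.53 + 276 + 64.07 = 318.64.
∂Q_d/∂P = −3.17, so E_p = (−3.17)·(9/318.64) ≈ -0.090.
|E_p| < 1: demand is inelastic.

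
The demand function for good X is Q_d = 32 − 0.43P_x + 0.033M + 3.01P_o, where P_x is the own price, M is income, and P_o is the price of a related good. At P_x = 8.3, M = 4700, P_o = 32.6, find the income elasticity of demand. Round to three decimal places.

Substituting, Q_d = 32 − 0.43(8.3) + 0.033(4700) + 3.01(32.6) = 32 − 3.569 + 155.1 + 98.126 = 281.657.
∂Q_d/∂M = +0.033, so E_I = 0.033·(4700/281.657) ≈ 0.551.
E_I ∈ (0,1): normal good (necessity).

0.551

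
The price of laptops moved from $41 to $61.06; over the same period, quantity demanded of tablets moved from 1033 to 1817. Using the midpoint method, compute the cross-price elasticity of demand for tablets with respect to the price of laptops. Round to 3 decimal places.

1.400

%ΔQ_x = (1817 − 1033)/[(1033+1817)/2] = 784/1425 ≈ 0.5502.
%ΔP_y = (61.06 − 41)/[(41+61.06)/2] ≈ 0.3931.
E_xy = 0.5502/0.3931 ≈ 1.400.
E_xy > 0, so tablets and laptops are substitutes.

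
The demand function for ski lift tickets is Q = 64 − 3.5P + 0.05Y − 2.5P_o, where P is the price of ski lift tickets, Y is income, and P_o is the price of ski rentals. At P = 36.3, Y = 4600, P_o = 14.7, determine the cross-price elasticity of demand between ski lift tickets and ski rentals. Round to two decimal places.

At the given point, Q = 64 − 3.5(36.3) + 0.05(4600) − 2.5(14.7) = 64 − 127.05 + 230 − 36.75 = 130.2.
∂Q/∂P_o = −2.5, so E_xy = -2.5·(14.7/130.2) ≈ -0.28.
E_xy < 0: the goods are complements.

-0.28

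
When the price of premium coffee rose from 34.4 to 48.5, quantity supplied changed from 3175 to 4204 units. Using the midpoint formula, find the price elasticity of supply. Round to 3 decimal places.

0.820

%Δq = (4204 − 3175)/[(3175 + 4204)/2] = 1029/3689.5 ≈ 0.2789.
%ΔP = (48.5 − 34.4)/[(34.4 + 48.5)/2] = 14.1/41.45 ≈ 0.3402.
Arc elasticity E = %Δq/%ΔP ≈ 0.2789/0.3402 ≈ 0.820.
|E| < 1: supply is inelastic over this range.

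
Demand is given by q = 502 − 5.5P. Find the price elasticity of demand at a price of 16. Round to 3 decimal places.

-0.213

At P = 16, q = 414.
dq/dP = −5.5.
Point elasticity E = (dq/dP)·(P/q) = -5.5 × 16/414 ≈ -0.213.
|E| < 1, so demand is inelastic at this price.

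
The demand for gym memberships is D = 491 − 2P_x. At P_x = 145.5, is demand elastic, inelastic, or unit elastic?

elastic

At P_x = 145.5, D = 200.
dD/dP_x = −2.
Point elasticity E = (dD/dP_x)·(P_x/D) = -2 × 145.5/200 ≈ -1.455.
|E| ≈ 1.455 > 1, so demand is elastic.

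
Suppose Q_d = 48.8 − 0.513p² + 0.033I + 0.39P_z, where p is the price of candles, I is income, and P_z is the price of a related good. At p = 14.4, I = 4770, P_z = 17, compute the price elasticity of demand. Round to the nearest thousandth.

-1.998

Evaluating quantity at (p, I, P_z) gives Q_d = 48.8 − 0.513(14.4)² + 0.033(4770) + 0.39(17) = 48.8 − 106.3757 + 157.41 + 6.63 = 106.4643.
∂Q_d/∂p = −2·0.513·p = -14.7744, so E_p = -14.7744·(14.4/106.4643) ≈ -1.998.
|E_p| > 1: demand is elastic.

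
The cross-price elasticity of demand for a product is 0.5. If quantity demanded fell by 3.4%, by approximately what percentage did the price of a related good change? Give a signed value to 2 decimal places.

%ΔQ ≈ E × %ΔP_y ⇒ %ΔP_y = %ΔQ / E = (-3.4%)/(0.5) = -6.80%.

-6.80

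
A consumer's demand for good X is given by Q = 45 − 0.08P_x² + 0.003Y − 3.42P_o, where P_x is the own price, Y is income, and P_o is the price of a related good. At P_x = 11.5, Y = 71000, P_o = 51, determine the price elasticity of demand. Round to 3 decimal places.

First evaluate Q: 45 − 0.08(11.5)² + 0.003(71000) − 3.42(51) = 45 − 10.58 + 213 − 174.42 = 73.
∂Q/∂P_x = −2·0.08·P_x = -1.84, so E_p = -1.84·(11.5/73) ≈ -0.290.
|E_p| < 1: demand is inelastic.

-0.290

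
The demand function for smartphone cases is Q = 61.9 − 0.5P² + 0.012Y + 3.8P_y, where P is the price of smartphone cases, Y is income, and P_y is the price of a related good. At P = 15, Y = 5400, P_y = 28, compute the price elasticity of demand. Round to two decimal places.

At the given point, Q = 61.9 − 0.5(15)² + 0.012(5400) + 3.8(28) = 61.9 − 112.5 + 64.8 + 106.4 = 120.6.
∂Q/∂P = −2·0.5·P = -15, so E_p = -15·(15/120.6) ≈ -1.87.
|E_p| > 1: demand is elastic.

-1.87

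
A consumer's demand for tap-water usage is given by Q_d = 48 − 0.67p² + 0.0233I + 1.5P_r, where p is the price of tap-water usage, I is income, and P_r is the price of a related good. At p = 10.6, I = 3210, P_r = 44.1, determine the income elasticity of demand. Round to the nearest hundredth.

0.66

Evaluating quantity at (p, I, P_r) gives Q_d = 48 − 0.67(10.6)² + 0.0233(3210) + 1.5(44.1) = 48 − 75.2812 + 74.793 + 66.15 = 113.6618.
∂Q_d/∂I = +0.0233, so E_I = 0.0233·(3210/113.6618) ≈ 0.66.
E_I ∈ (0,1): normal good (necessity).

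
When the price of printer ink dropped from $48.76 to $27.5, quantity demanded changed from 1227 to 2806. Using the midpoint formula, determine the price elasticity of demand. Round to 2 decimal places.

%Δq = (2806 − 1227)/[(1227 + 2806)/2] = 1579/2016.5 ≈ 0.7830.
%ΔP = (27.5 − 48.76)/[(48.76 + 27.5)/2] = -21.26/38.13 ≈ -0.5576.
Arc elasticity E = %Δq/%ΔP ≈ 0.7830/-0.5576 ≈ -1.40.
|E| > 1: demand is elastic over this range.

-1.40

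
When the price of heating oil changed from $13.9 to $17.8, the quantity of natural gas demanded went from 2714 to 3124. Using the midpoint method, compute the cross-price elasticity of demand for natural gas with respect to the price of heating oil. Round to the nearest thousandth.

0.571

%ΔQ_x = (3124 − 2714)/[(2714+3124)/2] = 410/2919 ≈ 0.1405.
%ΔP_y = (17.8 − 13.9)/[(13.9+17.8)/2] ≈ 0.2461.
E_xy = 0.1405/0.2461 ≈ 0.571.
E_xy > 0, so natural gas and heating oil are substitutes.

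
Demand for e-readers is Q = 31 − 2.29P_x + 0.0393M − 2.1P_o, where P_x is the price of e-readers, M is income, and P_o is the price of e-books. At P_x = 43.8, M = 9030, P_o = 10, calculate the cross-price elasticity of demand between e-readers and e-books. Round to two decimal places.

Evaluating quantity at (P_x, M, P_o) gives Q = 31 − 2.29(43.8) + 0.0393(9030) − 2.1(10) = 31 − 100.302 + 354.879 − 21 = 264.577.
∂Q/∂P_o = −2.1, so E_xy = -2.1·(10/264.577) ≈ -0.08.
E_xy < 0: the goods are complements.

-0.08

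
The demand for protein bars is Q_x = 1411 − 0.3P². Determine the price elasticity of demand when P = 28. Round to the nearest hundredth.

-0.40

At P = 28, Q_x = 1175.8.
dQ_x/dP = −2·0.3·P = −16.8.
Point elasticity E = (dQ_x/dP)·(P/Q_x) = -16.8 × 28/1175.8 ≈ -0.40.
|E| < 1, so demand is inelastic at this price.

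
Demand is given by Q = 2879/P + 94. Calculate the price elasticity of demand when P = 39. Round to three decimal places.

-0.440

At P = 39, Q = 167.8205.
dQ/dP = −2879/P² = −1.8928.
Point elasticity E = (dQ/dP)·(P/Q) = -1.8928 × 39/167.8205 ≈ -0.440.
|E| < 1, so demand is inelastic at this price.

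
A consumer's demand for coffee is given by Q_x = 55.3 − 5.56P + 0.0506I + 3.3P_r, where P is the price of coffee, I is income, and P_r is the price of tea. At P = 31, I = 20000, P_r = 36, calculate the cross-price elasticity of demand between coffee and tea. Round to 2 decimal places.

First evaluate Q_x: 55.3 − 5.56(31) + 0.0506(20000) + 3.3(36) = 55.3 − 172.36 + 1012 + 118.8 = 1013.74.
∂Q_x/∂P_r = +3.3, so E_xy = 3.3·(36/1013.74) ≈ 0.12.
E_xy > 0: the goods are substitutes.

0.12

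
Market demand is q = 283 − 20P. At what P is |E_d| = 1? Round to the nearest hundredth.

7.08

For linear demand q = a − bP, E = −bP/(a − bP). |E| = 1 ⇒ bP = a − bP ⇒ P = a/(2b).
P = 283/(2·20) ≈ 7.08.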